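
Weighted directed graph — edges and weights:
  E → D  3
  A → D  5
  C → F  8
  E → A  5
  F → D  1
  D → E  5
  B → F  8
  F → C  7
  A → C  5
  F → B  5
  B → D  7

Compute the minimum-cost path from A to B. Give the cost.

18

Routes from A to B:
A -> C -> F -> B: 5 + 8 + 5 = 18
Shortest: 18.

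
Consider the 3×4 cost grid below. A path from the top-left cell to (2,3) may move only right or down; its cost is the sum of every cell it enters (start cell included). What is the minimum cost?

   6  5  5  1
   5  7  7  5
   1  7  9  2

Cheapest: [0,0] -> [0,1] -> [0,2] -> [0,3] -> [1,3] -> [2,3]
  6 + 5 + 5 + 1 + 5 + 2 = 24

24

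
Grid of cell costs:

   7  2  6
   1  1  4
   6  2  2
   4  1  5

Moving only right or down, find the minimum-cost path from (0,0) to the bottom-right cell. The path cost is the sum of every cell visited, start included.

Take r0c0 -> r1c0 -> r1c1 -> r2c1 -> r3c1 -> r3c2 for a total of 7 + 1 + 1 + 2 + 1 + 5 = 17.
For comparison, the top-then-right route costs 26.

17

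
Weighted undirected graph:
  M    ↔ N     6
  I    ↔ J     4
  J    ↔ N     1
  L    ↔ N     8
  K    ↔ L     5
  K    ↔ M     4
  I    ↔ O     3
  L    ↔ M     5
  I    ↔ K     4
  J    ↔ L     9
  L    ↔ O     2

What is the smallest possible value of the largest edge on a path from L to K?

4

Comparing a few candidate routes:
L - M - K: max(5, 4) = 5
L - O - I - J - N - M - K: max(2, 3, 4, 1, 6, 4) = 6
L - N - M - K: max(8, 6, 4) = 8
L - K: max(5) = 5
L - M - N - J - I - K: max(5, 6, 1, 4, 4) = 6
L - O - I - K: max(2, 3, 4) = 4
Smallest bottleneck: 4.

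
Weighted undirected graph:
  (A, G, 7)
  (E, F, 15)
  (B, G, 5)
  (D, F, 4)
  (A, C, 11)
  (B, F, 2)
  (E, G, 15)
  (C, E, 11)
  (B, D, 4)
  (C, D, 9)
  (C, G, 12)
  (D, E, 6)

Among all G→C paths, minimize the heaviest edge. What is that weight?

Comparing a few candidate routes:
G→B→D→C: max(5, 4, 9) = 9
G→A→C: max(7, 11) = 11
G→B→F→D→E→C: max(5, 2, 4, 6, 11) = 11
G→B→F→D→C: max(5, 2, 4, 9) = 9
G→B→D→E→C: max(5, 4, 6, 11) = 11
Smallest bottleneck: 9.

9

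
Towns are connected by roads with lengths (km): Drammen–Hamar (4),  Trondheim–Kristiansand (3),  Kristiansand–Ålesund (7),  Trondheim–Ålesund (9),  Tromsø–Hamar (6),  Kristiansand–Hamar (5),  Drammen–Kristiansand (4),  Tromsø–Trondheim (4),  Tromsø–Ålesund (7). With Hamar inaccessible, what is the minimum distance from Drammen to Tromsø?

11

Checking several routes:
Drammen -> Kristiansand -> Ålesund -> Tromsø: 4 + 7 + 7 = 18
Drammen -> Kristiansand -> Trondheim -> Tromsø: 4 + 3 + 4 = 11
Drammen -> Kristiansand -> Trondheim -> Ålesund -> Tromsø: 4 + 3 + 9 + 7 = 23
Best route has total 11 km.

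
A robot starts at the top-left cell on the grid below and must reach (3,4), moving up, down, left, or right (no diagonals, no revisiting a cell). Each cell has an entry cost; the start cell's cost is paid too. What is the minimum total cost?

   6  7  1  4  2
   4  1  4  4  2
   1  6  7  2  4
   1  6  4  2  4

27

One optimal route is (0,0) (1,0) (1,1) (1,2) (1,3) (2,3) (3,3) (3,4).
Its cost is 6 + 4 + 1 + 4 + 4 + 2 + 2 + 4 = 27.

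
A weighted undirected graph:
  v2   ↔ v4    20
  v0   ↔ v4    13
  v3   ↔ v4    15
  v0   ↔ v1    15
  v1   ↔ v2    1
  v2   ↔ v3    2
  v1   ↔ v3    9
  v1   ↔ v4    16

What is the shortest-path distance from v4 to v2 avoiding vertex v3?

17

Routes from v4 to v2 avoiding v3:
v4→v2: 20
v4→v1→v2: 16 + 1 = 17
v4→v0→v1→v2: 13 + 15 + 1 = 29
Shortest: 17.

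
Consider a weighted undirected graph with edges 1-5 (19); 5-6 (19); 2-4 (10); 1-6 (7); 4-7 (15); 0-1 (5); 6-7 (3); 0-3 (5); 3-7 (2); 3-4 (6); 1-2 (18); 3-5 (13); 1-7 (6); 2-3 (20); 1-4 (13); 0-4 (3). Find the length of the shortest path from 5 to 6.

18

Comparing a few candidate routes:
5 → 1 → 6: 19 + 7 = 26
5 → 6: 19
5 → 3 → 7 → 1 → 6: 13 + 2 + 6 + 7 = 28
5 → 1 → 7 → 6: 19 + 6 + 3 = 28
5 → 3 → 0 → 1 → 6: 13 + 5 + 5 + 7 = 30
5 → 3 → 7 → 6: 13 + 2 + 3 = 18
The minimum is 18.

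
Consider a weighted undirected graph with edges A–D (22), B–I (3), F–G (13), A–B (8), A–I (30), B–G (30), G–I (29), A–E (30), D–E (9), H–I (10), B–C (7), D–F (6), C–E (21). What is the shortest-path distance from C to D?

Comparing a few candidate routes:
C - B - A - E - D: 7 + 8 + 30 + 9 = 54
C - B - I - G - F - D: 7 + 3 + 29 + 13 + 6 = 58
C - E - D: 21 + 9 = 30
C - B - A - D: 7 + 8 + 22 = 37
C - B - G - F - D: 7 + 30 + 13 + 6 = 56
Shortest: 30.

30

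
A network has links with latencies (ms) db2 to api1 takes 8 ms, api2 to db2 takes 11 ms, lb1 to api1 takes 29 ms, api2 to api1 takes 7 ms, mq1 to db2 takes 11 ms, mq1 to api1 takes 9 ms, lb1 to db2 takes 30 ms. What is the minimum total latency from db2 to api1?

8

Candidate routes:
db2 -> mq1 -> api1: 11 + 9 = 20
db2 -> api1: 8
db2 -> api2 -> api1: 11 + 7 = 18
db2 -> lb1 -> api1: 30 + 29 = 59
Best route has total 8 ms.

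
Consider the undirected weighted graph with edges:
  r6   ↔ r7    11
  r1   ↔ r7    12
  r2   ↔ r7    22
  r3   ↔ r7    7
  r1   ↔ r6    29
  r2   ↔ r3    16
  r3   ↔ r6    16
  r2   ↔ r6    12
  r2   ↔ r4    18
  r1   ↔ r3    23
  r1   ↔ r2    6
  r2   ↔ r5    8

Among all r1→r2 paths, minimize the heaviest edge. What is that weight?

6

Some routes from r1 to r2:
r1 - r2: max(6) = 6
r1 - r7 - r6 - r3 - r2: max(12, 11, 16, 16) = 16
r1 - r7 - r3 - r2: max(12, 7, 16) = 16
r1 - r7 - r6 - r2: max(12, 11, 12) = 12
r1 - r7 - r3 - r6 - r2: max(12, 7, 16, 12) = 16
Best route has worst link 6.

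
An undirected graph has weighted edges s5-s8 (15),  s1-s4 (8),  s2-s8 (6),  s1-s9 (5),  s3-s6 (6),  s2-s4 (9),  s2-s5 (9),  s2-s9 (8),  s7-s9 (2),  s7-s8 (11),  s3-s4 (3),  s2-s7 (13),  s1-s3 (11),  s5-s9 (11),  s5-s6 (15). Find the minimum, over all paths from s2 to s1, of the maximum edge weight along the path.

8

Comparing a few candidate routes:
s2 - s8 - s7 - s9 - s1: max(6, 11, 2, 5) = 11
s2 - s4 - s1: max(9, 8) = 9
s2 - s4 - s3 - s1: max(9, 3, 11) = 11
s2 - s9 - s1: max(8, 5) = 8
s2 - s5 - s9 - s1: max(9, 11, 5) = 11
The minimum achievable maximum is 8.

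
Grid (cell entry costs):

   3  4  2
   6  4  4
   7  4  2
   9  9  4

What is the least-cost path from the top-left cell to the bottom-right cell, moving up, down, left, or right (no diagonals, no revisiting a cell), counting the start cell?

Best path: (0,0) -> (0,1) -> (0,2) -> (1,2) -> (2,2) -> (3,2)
Cost: 3 + 4 + 2 + 4 + 2 + 4 = 19

19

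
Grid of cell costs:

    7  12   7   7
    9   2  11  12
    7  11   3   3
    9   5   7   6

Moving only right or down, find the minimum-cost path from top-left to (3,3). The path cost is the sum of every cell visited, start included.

Best path: (0,0) -> (1,0) -> (1,1) -> (1,2) -> (2,2) -> (2,3) -> (3,3)
Cost: 7 + 9 + 2 + 11 + 3 + 3 + 6 = 41
(Top row then right column would cost 54.)

41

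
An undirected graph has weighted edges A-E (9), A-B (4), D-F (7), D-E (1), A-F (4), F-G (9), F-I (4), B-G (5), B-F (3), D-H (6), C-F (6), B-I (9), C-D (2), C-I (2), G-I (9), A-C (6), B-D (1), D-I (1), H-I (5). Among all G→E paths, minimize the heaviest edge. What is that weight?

5

A few of the G→E routes:
G -> B -> F -> I -> D -> E: max(5, 3, 4, 1, 1) = 5
G -> B -> A -> F -> I -> C -> D -> E: max(5, 4, 4, 4, 2, 2, 1) = 5
G -> B -> F -> I -> C -> D -> E: max(5, 3, 4, 2, 2, 1) = 5
G -> B -> A -> F -> I -> D -> E: max(5, 4, 4, 4, 1, 1) = 5
G -> B -> D -> E: max(5, 1, 1) = 5
The minimum achievable maximum is 5.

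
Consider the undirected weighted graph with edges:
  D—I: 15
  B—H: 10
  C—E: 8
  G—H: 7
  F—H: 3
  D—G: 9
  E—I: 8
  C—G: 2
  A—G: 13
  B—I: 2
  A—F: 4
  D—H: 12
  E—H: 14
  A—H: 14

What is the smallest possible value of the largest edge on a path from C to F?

Comparing a few candidate routes:
C-E-I-B-H-F: max(8, 8, 2, 10, 3) = 10
C-G-D-H-F: max(2, 9, 12, 3) = 12
C-G-A-F: max(2, 13, 4) = 13
C-G-H-F: max(2, 7, 3) = 7
C-E-I-B-H-D-G-A-F: max(8, 8, 2, 10, 12, 9, 13, 4) = 13
C-E-I-B-H-G-A-F: max(8, 8, 2, 10, 7, 13, 4) = 13
Smallest bottleneck: 7.

7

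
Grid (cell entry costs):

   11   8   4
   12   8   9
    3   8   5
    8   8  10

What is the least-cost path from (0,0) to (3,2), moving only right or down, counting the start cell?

Take (0,0) -> (0,1) -> (0,2) -> (1,2) -> (2,2) -> (3,2) for a total of 11 + 8 + 4 + 9 + 5 + 10 = 47.

47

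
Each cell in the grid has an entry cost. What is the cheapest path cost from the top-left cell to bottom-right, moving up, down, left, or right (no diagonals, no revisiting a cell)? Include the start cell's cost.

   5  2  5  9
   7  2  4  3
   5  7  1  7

21

Path (0,0) -> (0,1) -> (1,1) -> (1,2) -> (2,2) -> (2,3): 5 + 2 + 2 + 4 + 1 + 7 = 21.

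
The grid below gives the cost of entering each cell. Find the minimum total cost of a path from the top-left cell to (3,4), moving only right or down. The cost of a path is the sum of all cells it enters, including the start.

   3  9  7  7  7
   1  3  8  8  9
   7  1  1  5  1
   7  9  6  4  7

22

One optimal route is [0,0] -> [1,0] -> [1,1] -> [2,1] -> [2,2] -> [2,3] -> [2,4] -> [3,4].
Its cost is 3 + 1 + 3 + 1 + 1 + 5 + 1 + 7 = 22.
(Top row then right column would cost 50.)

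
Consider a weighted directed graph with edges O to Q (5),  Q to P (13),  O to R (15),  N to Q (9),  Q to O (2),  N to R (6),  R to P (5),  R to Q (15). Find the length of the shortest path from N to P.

11

Paths from N to P:
N -> Q -> P: 9 + 13 = 22
N -> R -> Q -> P: 6 + 15 + 13 = 34
N -> R -> P: 6 + 5 = 11
N -> Q -> O -> R -> P: 9 + 2 + 15 + 5 = 31
Shortest: 11.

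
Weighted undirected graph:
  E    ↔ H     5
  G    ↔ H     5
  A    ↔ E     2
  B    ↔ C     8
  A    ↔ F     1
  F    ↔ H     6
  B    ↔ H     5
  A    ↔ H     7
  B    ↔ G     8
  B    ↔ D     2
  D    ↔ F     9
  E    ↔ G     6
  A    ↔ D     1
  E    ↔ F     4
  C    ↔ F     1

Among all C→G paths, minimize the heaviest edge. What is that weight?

Comparing a few candidate routes:
C → F → A → E → H → G: max(1, 1, 2, 5, 5) = 5
C → F → A → D → B → H → G: max(1, 1, 1, 2, 5, 5) = 5
C → F → H → G: max(1, 6, 5) = 6
C → F → H → E → G: max(1, 6, 5, 6) = 6
C → F → E → A → D → B → H → G: max(1, 4, 2, 1, 2, 5, 5) = 5
C → F → E → H → G: max(1, 4, 5, 5) = 5
Smallest bottleneck: 5.

5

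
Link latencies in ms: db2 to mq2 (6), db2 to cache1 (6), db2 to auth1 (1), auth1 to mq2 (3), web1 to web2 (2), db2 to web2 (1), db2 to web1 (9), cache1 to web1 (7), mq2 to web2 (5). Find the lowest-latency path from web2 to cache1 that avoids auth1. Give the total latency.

A few of the web2→cache1 routes:
web2 -> db2 -> cache1: 1 + 6 = 7
web2 -> db2 -> web1 -> cache1: 1 + 9 + 7 = 17
web2 -> mq2 -> db2 -> cache1: 5 + 6 + 6 = 17
web2 -> web1 -> db2 -> cache1: 2 + 9 + 6 = 17
web2 -> web1 -> cache1: 2 + 7 = 9
Shortest: 7 ms.

7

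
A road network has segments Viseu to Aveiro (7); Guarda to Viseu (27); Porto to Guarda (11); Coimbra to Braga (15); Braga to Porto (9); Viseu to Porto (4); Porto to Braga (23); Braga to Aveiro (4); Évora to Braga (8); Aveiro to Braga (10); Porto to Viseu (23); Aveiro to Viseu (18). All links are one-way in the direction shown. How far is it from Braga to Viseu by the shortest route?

22

Routes from Braga to Viseu:
Braga - Aveiro - Viseu: 4 + 18 = 22
Braga - Porto - Viseu: 9 + 23 = 32
Braga - Porto - Guarda - Viseu: 9 + 11 + 27 = 47
The minimum is 22 mi.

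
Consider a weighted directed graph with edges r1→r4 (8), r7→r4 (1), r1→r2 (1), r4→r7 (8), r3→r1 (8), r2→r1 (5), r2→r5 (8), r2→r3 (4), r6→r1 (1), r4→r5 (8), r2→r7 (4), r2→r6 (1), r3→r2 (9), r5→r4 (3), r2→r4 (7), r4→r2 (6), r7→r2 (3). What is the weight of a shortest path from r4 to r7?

Routes from r4 to r7:
r4 - r7: 8
r4 - r2 - r7: 6 + 4 = 10
Best route has total 8.

8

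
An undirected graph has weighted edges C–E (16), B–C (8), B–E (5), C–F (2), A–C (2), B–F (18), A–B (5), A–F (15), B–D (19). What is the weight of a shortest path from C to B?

7

Candidate routes:
C-F-B: 2 + 18 = 20
C-B: 8
C-A-F-B: 2 + 15 + 18 = 35
C-A-B: 2 + 5 = 7
C-F-A-B: 2 + 15 + 5 = 22
C-E-B: 16 + 5 = 21
Shortest: 7.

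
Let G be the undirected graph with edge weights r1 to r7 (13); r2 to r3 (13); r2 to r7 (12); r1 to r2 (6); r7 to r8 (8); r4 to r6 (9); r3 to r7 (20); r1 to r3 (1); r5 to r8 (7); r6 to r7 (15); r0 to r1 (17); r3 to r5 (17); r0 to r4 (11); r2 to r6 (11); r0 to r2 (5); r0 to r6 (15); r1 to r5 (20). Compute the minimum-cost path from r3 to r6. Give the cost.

18

A few of the r3→r6 routes:
r3 -> r1 -> r2 -> r0 -> r6: 1 + 6 + 5 + 15 = 27
r3 -> r1 -> r2 -> r6: 1 + 6 + 11 = 18
r3 -> r2 -> r0 -> r6: 13 + 5 + 15 = 33
r3 -> r1 -> r7 -> r6: 1 + 13 + 15 = 29
r3 -> r1 -> r2 -> r0 -> r4 -> r6: 1 + 6 + 5 + 11 + 9 = 32
r3 -> r2 -> r6: 13 + 11 = 24
Best route has total 18.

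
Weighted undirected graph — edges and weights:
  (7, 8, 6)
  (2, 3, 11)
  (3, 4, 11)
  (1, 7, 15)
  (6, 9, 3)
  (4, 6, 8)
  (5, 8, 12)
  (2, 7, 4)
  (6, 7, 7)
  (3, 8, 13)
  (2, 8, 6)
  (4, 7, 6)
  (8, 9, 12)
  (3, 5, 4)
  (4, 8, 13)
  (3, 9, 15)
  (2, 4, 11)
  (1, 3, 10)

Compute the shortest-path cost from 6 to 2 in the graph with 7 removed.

Checking several routes:
6 -> 4 -> 8 -> 2: 8 + 13 + 6 = 27
6 -> 9 -> 8 -> 2: 3 + 12 + 6 = 21
6 -> 4 -> 3 -> 2: 8 + 11 + 11 = 30
6 -> 4 -> 2: 8 + 11 = 19
6 -> 9 -> 3 -> 2: 3 + 15 + 11 = 29
Shortest: 19.

19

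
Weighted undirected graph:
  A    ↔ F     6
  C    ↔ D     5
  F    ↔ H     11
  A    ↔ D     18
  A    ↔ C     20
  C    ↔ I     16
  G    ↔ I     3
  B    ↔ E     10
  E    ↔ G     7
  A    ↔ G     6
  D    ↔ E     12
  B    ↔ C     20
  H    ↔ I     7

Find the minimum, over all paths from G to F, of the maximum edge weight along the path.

A few of the G→F routes:
G→I→H→F: max(3, 7, 11) = 11
G→A→F: max(6, 6) = 6
G→E→D→C→I→H→F: max(7, 12, 5, 16, 7, 11) = 16
The minimum achievable maximum is 6.

6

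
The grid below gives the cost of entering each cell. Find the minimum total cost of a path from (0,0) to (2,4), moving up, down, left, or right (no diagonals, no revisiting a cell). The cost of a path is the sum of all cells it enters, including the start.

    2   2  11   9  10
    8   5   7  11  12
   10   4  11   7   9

Cheapest: [0,0] -> [0,1] -> [1,1] -> [2,1] -> [2,2] -> [2,3] -> [2,4]
  2 + 2 + 5 + 4 + 11 + 7 + 9 = 40

40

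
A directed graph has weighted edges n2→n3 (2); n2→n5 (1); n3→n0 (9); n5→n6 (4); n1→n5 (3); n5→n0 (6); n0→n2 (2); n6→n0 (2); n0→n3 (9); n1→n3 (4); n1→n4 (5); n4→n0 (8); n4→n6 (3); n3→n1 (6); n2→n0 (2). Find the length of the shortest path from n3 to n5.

9

Routes from n3 to n5:
n3-n1-n4-n0-n2-n5: 6 + 5 + 8 + 2 + 1 = 22
n3-n0-n2-n5: 9 + 2 + 1 = 12
n3-n1-n5: 6 + 3 = 9
n3-n1-n4-n6-n0-n2-n5: 6 + 5 + 3 + 2 + 2 + 1 = 19
The minimum is 9.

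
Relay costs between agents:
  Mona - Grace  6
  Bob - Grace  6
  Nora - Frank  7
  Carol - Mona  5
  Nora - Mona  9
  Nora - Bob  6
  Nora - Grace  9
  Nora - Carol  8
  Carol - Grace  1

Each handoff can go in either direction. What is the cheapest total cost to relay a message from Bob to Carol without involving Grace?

Candidate routes:
Bob→Nora→Mona→Carol: 6 + 9 + 5 = 20
Bob→Nora→Carol: 6 + 8 = 14
Shortest: 14.

14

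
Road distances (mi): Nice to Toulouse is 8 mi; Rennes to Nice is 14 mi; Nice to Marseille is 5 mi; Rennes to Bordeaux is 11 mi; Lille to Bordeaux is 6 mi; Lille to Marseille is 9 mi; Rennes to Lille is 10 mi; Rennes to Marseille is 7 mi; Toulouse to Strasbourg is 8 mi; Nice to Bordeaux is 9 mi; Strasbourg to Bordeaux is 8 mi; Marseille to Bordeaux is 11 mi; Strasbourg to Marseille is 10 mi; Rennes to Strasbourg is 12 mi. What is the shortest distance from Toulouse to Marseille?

A few of the Toulouse→Marseille routes:
Toulouse -> Strasbourg -> Marseille: 8 + 10 = 18
Toulouse -> Strasbourg -> Rennes -> Marseille: 8 + 12 + 7 = 27
Toulouse -> Nice -> Marseille: 8 + 5 = 13
Toulouse -> Nice -> Bordeaux -> Marseille: 8 + 9 + 11 = 28
Toulouse -> Strasbourg -> Bordeaux -> Marseille: 8 + 8 + 11 = 27
Best route has total 13 mi.

13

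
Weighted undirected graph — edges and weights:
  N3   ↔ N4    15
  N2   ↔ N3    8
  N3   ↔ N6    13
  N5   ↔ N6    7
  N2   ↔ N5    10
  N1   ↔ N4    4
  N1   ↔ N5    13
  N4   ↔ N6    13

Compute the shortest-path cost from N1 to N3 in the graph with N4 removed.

31

Paths from N1 to N3 avoiding N4:
N1 - N5 - N2 - N3: 13 + 10 + 8 = 31
N1 - N5 - N6 - N3: 13 + 7 + 13 = 33
The minimum is 31.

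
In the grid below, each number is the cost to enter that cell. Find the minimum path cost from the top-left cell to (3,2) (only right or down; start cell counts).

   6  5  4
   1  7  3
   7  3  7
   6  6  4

27

One optimal route is r0c0 -> r1c0 -> r1c1 -> r2c1 -> r3c1 -> r3c2.
Its cost is 6 + 1 + 7 + 3 + 6 + 4 = 27.
(Top row then right column would cost 29.)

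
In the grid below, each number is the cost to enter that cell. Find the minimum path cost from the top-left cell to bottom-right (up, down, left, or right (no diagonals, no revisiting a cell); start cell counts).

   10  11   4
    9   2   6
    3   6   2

One optimal route is (0,0) -> (1,0) -> (1,1) -> (1,2) -> (2,2).
Its cost is 10 + 9 + 2 + 6 + 2 = 29.

29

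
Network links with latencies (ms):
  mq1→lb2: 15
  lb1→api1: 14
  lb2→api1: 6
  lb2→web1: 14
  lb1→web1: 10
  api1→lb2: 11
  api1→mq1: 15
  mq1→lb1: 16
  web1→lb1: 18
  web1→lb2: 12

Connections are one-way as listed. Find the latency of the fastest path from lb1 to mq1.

Routes from lb1 to mq1:
lb1 -> web1 -> lb2 -> api1 -> mq1: 10 + 12 + 6 + 15 = 43
lb1 -> api1 -> mq1: 14 + 15 = 29
Best route has total 29 ms.

29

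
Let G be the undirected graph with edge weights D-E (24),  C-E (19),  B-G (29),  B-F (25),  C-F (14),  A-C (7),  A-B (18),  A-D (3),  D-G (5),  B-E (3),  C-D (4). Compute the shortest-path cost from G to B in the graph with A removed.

Checking several routes:
G -> B: 29
G -> D -> E -> B: 5 + 24 + 3 = 32
G -> D -> C -> F -> B: 5 + 4 + 14 + 25 = 48
G -> D -> C -> E -> B: 5 + 4 + 19 + 3 = 31
Shortest: 29.

29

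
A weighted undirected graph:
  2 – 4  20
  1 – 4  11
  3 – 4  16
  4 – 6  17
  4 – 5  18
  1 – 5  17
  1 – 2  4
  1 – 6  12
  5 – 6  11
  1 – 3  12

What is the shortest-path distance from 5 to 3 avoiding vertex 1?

Paths from 5 to 3 avoiding 1:
5 - 4 - 3: 18 + 16 = 34
5 - 6 - 4 - 3: 11 + 17 + 16 = 44
The minimum is 34.

34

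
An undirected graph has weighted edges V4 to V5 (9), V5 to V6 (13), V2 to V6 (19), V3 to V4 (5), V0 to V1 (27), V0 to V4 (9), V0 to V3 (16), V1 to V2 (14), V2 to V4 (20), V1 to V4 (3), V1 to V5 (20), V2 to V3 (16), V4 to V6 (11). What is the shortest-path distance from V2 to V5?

26

Checking several routes:
V2 → V3 → V4 → V5: 16 + 5 + 9 = 30
V2 → V6 → V5: 19 + 13 = 32
V2 → V4 → V5: 20 + 9 = 29
V2 → V1 → V4 → V5: 14 + 3 + 9 = 26
Best route has total 26.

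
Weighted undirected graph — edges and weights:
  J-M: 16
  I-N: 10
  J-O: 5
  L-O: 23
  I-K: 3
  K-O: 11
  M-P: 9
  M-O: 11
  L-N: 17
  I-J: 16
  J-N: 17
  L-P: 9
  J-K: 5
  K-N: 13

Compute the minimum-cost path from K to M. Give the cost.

21

A few of the K→M routes:
K-I-J-O-M: 3 + 16 + 5 + 11 = 35
K-J-M: 5 + 16 = 21
K-O-J-M: 11 + 5 + 16 = 32
K-J-O-M: 5 + 5 + 11 = 21
K-O-M: 11 + 11 = 22
Best route has total 21.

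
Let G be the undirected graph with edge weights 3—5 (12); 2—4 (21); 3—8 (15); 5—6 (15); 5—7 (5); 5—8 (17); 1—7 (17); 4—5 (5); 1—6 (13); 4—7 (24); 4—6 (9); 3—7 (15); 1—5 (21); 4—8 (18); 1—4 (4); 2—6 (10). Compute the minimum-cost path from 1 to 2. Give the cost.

23

Some routes from 1 to 2:
1-6-2: 13 + 10 = 23
1-5-4-6-2: 21 + 5 + 9 + 10 = 45
1-4-6-2: 4 + 9 + 10 = 23
1-4-5-6-2: 4 + 5 + 15 + 10 = 34
1-4-2: 4 + 21 = 25
1-6-4-2: 13 + 9 + 21 = 43
Best route has total 23.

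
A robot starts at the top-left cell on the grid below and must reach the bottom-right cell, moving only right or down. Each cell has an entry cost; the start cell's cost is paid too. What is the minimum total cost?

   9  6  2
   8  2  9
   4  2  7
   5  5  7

31

Path [0,0] → [0,1] → [1,1] → [2,1] → [3,1] → [3,2]: 9 + 6 + 2 + 2 + 5 + 7 = 31.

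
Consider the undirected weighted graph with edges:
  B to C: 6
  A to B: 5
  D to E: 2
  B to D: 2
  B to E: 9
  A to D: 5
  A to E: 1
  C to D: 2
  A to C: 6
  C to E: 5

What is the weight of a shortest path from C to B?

A few of the C→B routes:
C→D→E→A→B: 2 + 2 + 1 + 5 = 10
C→B: 6
C→E→D→B: 5 + 2 + 2 = 9
C→D→B: 2 + 2 = 4
Best route has total 4.

4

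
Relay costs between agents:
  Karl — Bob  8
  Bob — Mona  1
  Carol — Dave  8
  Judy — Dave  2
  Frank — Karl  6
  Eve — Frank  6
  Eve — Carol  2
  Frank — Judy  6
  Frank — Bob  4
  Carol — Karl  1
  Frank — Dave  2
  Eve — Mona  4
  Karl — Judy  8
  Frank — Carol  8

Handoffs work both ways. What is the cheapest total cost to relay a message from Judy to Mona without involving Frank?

15

Comparing a few candidate routes:
Judy-Karl-Bob-Mona: 8 + 8 + 1 = 17
Judy-Dave-Carol-Eve-Mona: 2 + 8 + 2 + 4 = 16
Judy-Karl-Carol-Eve-Mona: 8 + 1 + 2 + 4 = 15
The minimum is 15.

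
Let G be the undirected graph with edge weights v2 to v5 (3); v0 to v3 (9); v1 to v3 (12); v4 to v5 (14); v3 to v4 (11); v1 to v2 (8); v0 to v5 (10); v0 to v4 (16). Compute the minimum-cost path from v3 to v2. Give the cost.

Comparing a few candidate routes:
v3 → v4 → v5 → v2: 11 + 14 + 3 = 28
v3 → v1 → v2: 12 + 8 = 20
v3 → v4 → v0 → v5 → v2: 11 + 16 + 10 + 3 = 40
v3 → v0 → v5 → v2: 9 + 10 + 3 = 22
The minimum is 20.

20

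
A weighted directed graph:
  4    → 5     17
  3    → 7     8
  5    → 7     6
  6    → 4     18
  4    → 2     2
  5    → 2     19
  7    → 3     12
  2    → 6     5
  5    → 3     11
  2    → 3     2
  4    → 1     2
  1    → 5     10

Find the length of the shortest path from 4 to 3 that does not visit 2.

23

Checking several routes:
4 -> 1 -> 5 -> 7 -> 3: 2 + 10 + 6 + 12 = 30
4 -> 5 -> 3: 17 + 11 = 28
4 -> 1 -> 5 -> 3: 2 + 10 + 11 = 23
The minimum is 23.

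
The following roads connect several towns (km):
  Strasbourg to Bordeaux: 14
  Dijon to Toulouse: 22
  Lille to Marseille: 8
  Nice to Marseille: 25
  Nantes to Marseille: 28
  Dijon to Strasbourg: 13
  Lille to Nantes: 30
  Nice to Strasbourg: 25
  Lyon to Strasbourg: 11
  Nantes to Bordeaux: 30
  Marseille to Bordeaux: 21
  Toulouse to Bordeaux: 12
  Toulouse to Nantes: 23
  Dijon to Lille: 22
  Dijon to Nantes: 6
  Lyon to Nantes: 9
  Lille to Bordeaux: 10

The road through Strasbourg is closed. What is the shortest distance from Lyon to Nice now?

Some routes from Lyon to Nice avoiding Strasbourg:
Lyon -> Nantes -> Toulouse -> Bordeaux -> Lille -> Marseille -> Nice: 9 + 23 + 12 + 10 + 8 + 25 = 87
Lyon -> Nantes -> Bordeaux -> Marseille -> Nice: 9 + 30 + 21 + 25 = 85
Lyon -> Nantes -> Lille -> Marseille -> Nice: 9 + 30 + 8 + 25 = 72
Lyon -> Nantes -> Marseille -> Nice: 9 + 28 + 25 = 62
Lyon -> Nantes -> Bordeaux -> Lille -> Marseille -> Nice: 9 + 30 + 10 + 8 + 25 = 82
Lyon -> Nantes -> Dijon -> Lille -> Marseille -> Nice: 9 + 6 + 22 + 8 + 25 = 70
Shortest: 62 km.

62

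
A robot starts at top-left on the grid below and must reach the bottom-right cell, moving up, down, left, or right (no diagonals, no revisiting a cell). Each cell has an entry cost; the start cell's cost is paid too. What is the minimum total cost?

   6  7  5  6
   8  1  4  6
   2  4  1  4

23

Cheapest: r0c0 -> r0c1 -> r1c1 -> r1c2 -> r2c2 -> r2c3
  6 + 7 + 1 + 4 + 1 + 4 = 23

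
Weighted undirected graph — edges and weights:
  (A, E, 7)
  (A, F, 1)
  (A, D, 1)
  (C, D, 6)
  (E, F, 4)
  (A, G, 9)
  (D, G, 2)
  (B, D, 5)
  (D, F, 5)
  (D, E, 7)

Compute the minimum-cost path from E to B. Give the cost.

Checking several routes:
E -> D -> B: 7 + 5 = 12
E -> A -> D -> B: 7 + 1 + 5 = 13
E -> F -> A -> D -> B: 4 + 1 + 1 + 5 = 11
E -> F -> D -> B: 4 + 5 + 5 = 14
Best route has total 11.

11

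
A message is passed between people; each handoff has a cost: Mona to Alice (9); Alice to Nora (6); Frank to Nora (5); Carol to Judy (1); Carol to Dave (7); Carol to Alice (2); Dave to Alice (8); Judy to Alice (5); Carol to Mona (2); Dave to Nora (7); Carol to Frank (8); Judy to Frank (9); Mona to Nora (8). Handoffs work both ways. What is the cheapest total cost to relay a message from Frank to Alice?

10

A few of the Frank→Alice routes:
Frank - Carol - Judy - Alice: 8 + 1 + 5 = 14
Frank - Judy - Carol - Alice: 9 + 1 + 2 = 12
Frank - Nora - Alice: 5 + 6 = 11
Frank - Carol - Alice: 8 + 2 = 10
The minimum is 10.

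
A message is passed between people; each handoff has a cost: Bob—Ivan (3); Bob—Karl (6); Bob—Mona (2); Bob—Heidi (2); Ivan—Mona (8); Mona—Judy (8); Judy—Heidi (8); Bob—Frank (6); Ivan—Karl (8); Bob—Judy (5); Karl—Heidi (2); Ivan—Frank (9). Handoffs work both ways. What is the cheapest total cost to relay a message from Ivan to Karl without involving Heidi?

A few of the Ivan→Karl routes:
Ivan - Bob - Karl: 3 + 6 = 9
Ivan - Karl: 8
Ivan - Mona - Bob - Karl: 8 + 2 + 6 = 16
The minimum is 8.

8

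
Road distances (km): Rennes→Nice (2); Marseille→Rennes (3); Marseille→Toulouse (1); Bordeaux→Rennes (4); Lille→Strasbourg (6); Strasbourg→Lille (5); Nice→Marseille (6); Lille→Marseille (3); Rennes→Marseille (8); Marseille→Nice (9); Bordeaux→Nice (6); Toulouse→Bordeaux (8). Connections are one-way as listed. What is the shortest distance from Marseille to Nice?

5

Some routes from Marseille to Nice:
Marseille → Rennes → Nice: 3 + 2 = 5
Marseille → Toulouse → Bordeaux → Rennes → Nice: 1 + 8 + 4 + 2 = 15
Marseille → Nice: 9
Shortest: 5 km.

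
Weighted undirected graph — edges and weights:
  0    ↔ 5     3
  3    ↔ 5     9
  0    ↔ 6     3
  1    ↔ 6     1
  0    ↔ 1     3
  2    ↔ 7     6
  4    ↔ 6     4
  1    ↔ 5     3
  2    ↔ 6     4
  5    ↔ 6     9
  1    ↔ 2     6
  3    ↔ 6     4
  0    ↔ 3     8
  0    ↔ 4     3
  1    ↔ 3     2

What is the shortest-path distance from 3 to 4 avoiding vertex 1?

8

Some routes from 3 to 4 avoiding 1:
3 - 6 - 5 - 0 - 4: 4 + 9 + 3 + 3 = 19
3 - 0 - 6 - 4: 8 + 3 + 4 = 15
3 - 6 - 0 - 4: 4 + 3 + 3 = 10
3 - 5 - 0 - 4: 9 + 3 + 3 = 15
3 - 0 - 4: 8 + 3 = 11
3 - 6 - 4: 4 + 4 = 8
The minimum is 8.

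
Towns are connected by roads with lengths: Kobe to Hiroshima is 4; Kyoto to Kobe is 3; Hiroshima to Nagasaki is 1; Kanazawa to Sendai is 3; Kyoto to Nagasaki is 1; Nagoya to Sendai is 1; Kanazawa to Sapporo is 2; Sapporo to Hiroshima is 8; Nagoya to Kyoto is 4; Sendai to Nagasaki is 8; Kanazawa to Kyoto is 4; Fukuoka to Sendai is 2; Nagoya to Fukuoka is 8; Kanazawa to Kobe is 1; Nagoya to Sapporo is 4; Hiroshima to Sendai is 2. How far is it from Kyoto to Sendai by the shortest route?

Checking several routes:
Kyoto→Nagasaki→Hiroshima→Sendai: 1 + 1 + 2 = 4
Kyoto→Nagasaki→Sendai: 1 + 8 = 9
Kyoto→Kanazawa→Sendai: 4 + 3 = 7
Kyoto→Kobe→Kanazawa→Sendai: 3 + 1 + 3 = 7
Kyoto→Nagoya→Sendai: 4 + 1 = 5
Kyoto→Kobe→Hiroshima→Sendai: 3 + 4 + 2 = 9
Shortest: 4.

4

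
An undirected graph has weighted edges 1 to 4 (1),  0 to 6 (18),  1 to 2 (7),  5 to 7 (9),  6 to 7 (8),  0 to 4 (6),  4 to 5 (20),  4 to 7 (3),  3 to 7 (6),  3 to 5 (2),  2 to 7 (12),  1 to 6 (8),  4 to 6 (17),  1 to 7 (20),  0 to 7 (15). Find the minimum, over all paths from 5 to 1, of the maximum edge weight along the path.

6

Some routes from 5 to 1:
5→3→7→4→1: max(2, 6, 3, 1) = 6
5→3→7→6→1: max(2, 6, 8, 8) = 8
5→7→4→1: max(9, 3, 1) = 9
The minimum achievable maximum is 6.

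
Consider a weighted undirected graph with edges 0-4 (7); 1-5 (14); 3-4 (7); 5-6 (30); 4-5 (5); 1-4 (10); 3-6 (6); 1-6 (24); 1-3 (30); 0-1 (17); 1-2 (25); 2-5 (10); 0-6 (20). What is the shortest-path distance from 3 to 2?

Comparing a few candidate routes:
3 - 4 - 1 - 5 - 2: 7 + 10 + 14 + 10 = 41
3 - 4 - 1 - 2: 7 + 10 + 25 = 42
3 - 4 - 5 - 2: 7 + 5 + 10 = 22
3 - 6 - 5 - 2: 6 + 30 + 10 = 46
Shortest: 22.

22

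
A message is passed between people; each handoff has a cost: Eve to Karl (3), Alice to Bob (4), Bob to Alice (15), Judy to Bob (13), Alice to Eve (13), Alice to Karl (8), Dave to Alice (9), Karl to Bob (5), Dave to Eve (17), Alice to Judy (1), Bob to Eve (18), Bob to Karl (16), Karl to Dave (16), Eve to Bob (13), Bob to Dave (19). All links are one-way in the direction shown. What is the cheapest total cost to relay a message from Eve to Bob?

8

Checking several routes:
Eve - Bob: 13
Eve - Karl - Bob: 3 + 5 = 8
Eve - Karl - Dave - Alice - Bob: 3 + 16 + 9 + 4 = 32
The minimum is 8.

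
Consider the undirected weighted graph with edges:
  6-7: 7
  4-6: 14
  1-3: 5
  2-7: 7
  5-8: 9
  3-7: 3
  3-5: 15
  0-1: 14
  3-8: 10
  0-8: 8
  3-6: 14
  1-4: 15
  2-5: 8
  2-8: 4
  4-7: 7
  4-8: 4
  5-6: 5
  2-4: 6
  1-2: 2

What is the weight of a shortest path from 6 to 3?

Some routes from 6 to 3:
6→7→2→1→3: 7 + 7 + 2 + 5 = 21
6→5→3: 5 + 15 = 20
6→7→3: 7 + 3 = 10
6→3: 14
6→5→2→1→3: 5 + 8 + 2 + 5 = 20
The minimum is 10.

10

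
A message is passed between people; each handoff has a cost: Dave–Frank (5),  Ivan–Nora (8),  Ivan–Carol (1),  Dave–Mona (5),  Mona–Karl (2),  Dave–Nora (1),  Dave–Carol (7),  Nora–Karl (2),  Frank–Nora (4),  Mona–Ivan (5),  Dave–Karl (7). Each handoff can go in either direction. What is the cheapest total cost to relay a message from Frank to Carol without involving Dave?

Candidate routes:
Frank → Nora → Karl → Mona → Ivan → Carol: 4 + 2 + 2 + 5 + 1 = 14
Frank → Nora → Ivan → Carol: 4 + 8 + 1 = 13
Best route has total 13.

13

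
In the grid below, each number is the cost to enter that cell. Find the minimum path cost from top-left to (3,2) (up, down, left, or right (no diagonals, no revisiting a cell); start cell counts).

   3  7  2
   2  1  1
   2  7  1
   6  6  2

10

Cheapest: [0,0] → [1,0] → [1,1] → [1,2] → [2,2] → [3,2]
  3 + 2 + 1 + 1 + 1 + 2 = 10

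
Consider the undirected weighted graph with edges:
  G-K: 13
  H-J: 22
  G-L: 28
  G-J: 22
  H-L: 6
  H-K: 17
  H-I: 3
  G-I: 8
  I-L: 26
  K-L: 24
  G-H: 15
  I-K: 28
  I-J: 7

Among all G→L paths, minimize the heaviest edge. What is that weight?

8

Checking several routes:
G - I - H - L: max(8, 3, 6) = 8
G - K - H - L: max(13, 17, 6) = 17
G - H - L: max(15, 6) = 15
Smallest bottleneck: 8.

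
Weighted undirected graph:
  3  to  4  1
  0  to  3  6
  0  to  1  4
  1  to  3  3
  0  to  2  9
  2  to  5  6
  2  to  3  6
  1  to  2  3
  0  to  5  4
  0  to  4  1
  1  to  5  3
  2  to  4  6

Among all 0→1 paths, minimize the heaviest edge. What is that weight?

3

Checking several routes:
0→1: max(4) = 4
0→4→3→1: max(1, 1, 3) = 3
0→5→1: max(4, 3) = 4
Best route has worst link 3.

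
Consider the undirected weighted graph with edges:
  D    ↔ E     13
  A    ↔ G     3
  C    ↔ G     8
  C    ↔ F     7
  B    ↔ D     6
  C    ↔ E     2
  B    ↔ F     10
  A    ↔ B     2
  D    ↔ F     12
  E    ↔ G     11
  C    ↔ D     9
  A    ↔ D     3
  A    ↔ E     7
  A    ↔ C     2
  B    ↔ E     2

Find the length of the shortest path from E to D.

Comparing a few candidate routes:
E-C-A-D: 2 + 2 + 3 = 7
E-B-A-D: 2 + 2 + 3 = 7
E-B-D: 2 + 6 = 8
The minimum is 7.

7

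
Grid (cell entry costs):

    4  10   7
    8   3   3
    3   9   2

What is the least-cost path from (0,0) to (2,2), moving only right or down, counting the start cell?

Best path: r0c0 r1c0 r1c1 r1c2 r2c2
Cost: 4 + 8 + 3 + 3 + 2 = 20
(Top row then right column would cost 26.)

20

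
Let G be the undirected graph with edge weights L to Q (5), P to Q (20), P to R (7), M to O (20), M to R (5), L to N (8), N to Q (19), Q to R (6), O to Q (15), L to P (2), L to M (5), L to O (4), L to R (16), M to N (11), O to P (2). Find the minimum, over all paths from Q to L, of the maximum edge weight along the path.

Comparing a few candidate routes:
Q→L: max(5) = 5
Q→R→P→O→L: max(6, 7, 2, 4) = 7
Q→R→P→L: max(6, 7, 2) = 7
Q→R→M→L: max(6, 5, 5) = 6
Smallest bottleneck: 5.

5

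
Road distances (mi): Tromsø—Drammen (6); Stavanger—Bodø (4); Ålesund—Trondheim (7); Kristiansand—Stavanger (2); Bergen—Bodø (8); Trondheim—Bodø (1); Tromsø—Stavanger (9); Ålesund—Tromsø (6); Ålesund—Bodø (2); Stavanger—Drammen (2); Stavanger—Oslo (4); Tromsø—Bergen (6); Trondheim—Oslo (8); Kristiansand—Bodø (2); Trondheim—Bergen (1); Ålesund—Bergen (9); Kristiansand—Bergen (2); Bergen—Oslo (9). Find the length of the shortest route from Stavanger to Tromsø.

8

Checking several routes:
Stavanger → Kristiansand → Bergen → Tromsø: 2 + 2 + 6 = 10
Stavanger → Kristiansand → Bodø → Trondheim → Bergen → Tromsø: 2 + 2 + 1 + 1 + 6 = 12
Stavanger → Bodø → Ålesund → Tromsø: 4 + 2 + 6 = 12
Stavanger → Tromsø: 9
Stavanger → Kristiansand → Bodø → Ålesund → Tromsø: 2 + 2 + 2 + 6 = 12
Stavanger → Drammen → Tromsø: 2 + 6 = 8
Shortest: 8 mi.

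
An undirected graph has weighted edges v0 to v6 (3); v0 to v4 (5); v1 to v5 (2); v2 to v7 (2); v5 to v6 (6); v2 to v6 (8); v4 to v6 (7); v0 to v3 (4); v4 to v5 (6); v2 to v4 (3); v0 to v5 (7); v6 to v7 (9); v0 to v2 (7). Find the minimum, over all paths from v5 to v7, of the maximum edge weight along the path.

6

A few of the v5→v7 routes:
v5-v4-v2-v7: max(6, 3, 2) = 6
v5-v4-v0-v2-v7: max(6, 5, 7, 2) = 7
v5-v4-v6-v0-v2-v7: max(6, 7, 3, 7, 2) = 7
v5-v6-v0-v4-v2-v7: max(6, 3, 5, 3, 2) = 6
Best route has worst link 6.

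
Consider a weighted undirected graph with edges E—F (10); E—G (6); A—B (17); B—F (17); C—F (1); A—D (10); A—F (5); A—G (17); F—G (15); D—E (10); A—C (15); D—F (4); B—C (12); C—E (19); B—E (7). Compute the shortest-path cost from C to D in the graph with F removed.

25

Some routes from C to D avoiding F:
C→A→D: 15 + 10 = 25
C→A→G→E→D: 15 + 17 + 6 + 10 = 48
C→E→D: 19 + 10 = 29
C→B→E→D: 12 + 7 + 10 = 29
C→B→A→D: 12 + 17 + 10 = 39
Best route has total 25.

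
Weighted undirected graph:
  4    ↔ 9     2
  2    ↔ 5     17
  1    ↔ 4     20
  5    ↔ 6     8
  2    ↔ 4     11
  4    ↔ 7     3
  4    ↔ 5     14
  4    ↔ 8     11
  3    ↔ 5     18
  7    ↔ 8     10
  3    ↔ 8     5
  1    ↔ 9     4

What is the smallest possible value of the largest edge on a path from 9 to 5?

Checking several routes:
9-4-7-8-3-5: max(2, 3, 10, 5, 18) = 18
9-4-5: max(2, 14) = 14
9-4-2-5: max(2, 11, 17) = 17
Best route has worst link 14.

14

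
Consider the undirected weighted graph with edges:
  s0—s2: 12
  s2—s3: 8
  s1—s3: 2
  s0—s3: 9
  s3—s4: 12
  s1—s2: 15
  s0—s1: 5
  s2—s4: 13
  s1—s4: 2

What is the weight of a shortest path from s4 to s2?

12

A few of the s4→s2 routes:
s4 -> s1 -> s0 -> s3 -> s2: 2 + 5 + 9 + 8 = 24
s4 -> s3 -> s2: 12 + 8 = 20
s4 -> s1 -> s0 -> s2: 2 + 5 + 12 = 19
s4 -> s1 -> s2: 2 + 15 = 17
s4 -> s2: 13
s4 -> s1 -> s3 -> s2: 2 + 2 + 8 = 12
Shortest: 12.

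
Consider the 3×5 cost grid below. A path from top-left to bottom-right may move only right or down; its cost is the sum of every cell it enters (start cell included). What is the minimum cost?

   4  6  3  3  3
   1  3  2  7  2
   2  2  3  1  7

Cheapest: [0,0]→[1,0]→[2,0]→[2,1]→[2,2]→[2,3]→[2,4]
  4 + 1 + 2 + 2 + 3 + 1 + 7 = 20
(Top row then right column would cost 28.)

20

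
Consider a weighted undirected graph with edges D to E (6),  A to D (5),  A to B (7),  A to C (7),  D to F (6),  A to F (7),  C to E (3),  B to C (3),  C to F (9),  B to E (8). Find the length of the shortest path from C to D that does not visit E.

12

Paths from C to D avoiding E:
C - F - A - D: 9 + 7 + 5 = 21
C - B - A - D: 3 + 7 + 5 = 15
C - A - D: 7 + 5 = 12
C - B - A - F - D: 3 + 7 + 7 + 6 = 23
C - F - D: 9 + 6 = 15
C - A - F - D: 7 + 7 + 6 = 20
Shortest: 12.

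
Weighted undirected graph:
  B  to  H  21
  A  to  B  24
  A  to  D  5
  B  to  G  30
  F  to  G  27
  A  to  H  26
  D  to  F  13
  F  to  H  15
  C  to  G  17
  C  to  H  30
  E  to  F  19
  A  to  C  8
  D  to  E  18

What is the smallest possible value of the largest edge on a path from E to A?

Some routes from E to A:
E - F - H - B - A: max(19, 15, 21, 24) = 24
E - D - A: max(18, 5) = 18
E - F - D - A: max(19, 13, 5) = 19
The minimum achievable maximum is 18.

18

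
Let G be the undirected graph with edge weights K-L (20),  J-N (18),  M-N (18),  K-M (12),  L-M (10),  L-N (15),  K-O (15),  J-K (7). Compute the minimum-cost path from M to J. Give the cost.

19

Some routes from M to J:
M → L → N → J: 10 + 15 + 18 = 43
M → N → J: 18 + 18 = 36
M → K → J: 12 + 7 = 19
M → N → L → K → J: 18 + 15 + 20 + 7 = 60
M → L → K → J: 10 + 20 + 7 = 37
Best route has total 19.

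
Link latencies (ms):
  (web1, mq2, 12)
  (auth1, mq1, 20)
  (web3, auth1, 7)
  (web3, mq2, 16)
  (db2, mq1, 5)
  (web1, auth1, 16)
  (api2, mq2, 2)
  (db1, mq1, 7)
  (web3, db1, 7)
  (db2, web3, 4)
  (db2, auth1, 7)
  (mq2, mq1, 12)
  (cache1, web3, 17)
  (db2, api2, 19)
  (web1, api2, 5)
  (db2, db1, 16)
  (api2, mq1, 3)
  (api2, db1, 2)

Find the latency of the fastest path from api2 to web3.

9

Comparing a few candidate routes:
api2-db1-mq1-db2-web3: 2 + 7 + 5 + 4 = 18
api2-mq1-db2-web3: 3 + 5 + 4 = 12
api2-mq1-db1-web3: 3 + 7 + 7 = 17
api2-db1-web3: 2 + 7 = 9
Shortest: 9 ms.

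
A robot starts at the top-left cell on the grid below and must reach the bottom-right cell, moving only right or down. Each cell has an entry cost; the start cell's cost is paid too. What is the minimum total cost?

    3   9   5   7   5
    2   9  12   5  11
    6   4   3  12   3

33

Best path: r0c0 -> r1c0 -> r2c0 -> r2c1 -> r2c2 -> r2c3 -> r2c4
Cost: 3 + 2 + 6 + 4 + 3 + 12 + 3 = 33
For comparison, the top-then-right route costs 43.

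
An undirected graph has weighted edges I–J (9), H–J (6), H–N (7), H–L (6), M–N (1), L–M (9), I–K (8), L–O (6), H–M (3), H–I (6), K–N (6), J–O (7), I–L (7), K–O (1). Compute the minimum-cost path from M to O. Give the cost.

Some routes from M to O:
M → L → O: 9 + 6 = 15
M → N → K → O: 1 + 6 + 1 = 8
M → H → L → O: 3 + 6 + 6 = 15
M → H → J → O: 3 + 6 + 7 = 16
M → H → N → K → O: 3 + 7 + 6 + 1 = 17
Shortest: 8.

8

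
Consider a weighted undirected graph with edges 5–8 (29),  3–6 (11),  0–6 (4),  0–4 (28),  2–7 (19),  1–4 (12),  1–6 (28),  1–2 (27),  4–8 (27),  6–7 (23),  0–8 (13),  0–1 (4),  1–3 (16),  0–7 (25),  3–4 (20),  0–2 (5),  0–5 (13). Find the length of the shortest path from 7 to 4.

Comparing a few candidate routes:
7-6-0-1-4: 23 + 4 + 4 + 12 = 43
7-2-0-1-4: 19 + 5 + 4 + 12 = 40
7-0-1-4: 25 + 4 + 12 = 41
Best route has total 40.

40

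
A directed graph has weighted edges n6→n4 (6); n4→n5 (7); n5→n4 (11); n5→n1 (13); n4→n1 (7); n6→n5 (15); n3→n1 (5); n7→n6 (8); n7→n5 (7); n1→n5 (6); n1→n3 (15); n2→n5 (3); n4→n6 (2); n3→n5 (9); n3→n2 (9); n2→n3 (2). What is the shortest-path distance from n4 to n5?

Some routes from n4 to n5:
n4 - n5: 7
n4 - n1 - n3 - n5: 7 + 15 + 9 = 31
n4 - n6 - n5: 2 + 15 = 17
n4 - n1 - n5: 7 + 6 = 13
Shortest: 7.

7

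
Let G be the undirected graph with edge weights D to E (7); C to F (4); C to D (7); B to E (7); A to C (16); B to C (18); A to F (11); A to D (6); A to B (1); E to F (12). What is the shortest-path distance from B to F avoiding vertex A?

19

Paths from B to F avoiding A:
B - E - D - C - F: 7 + 7 + 7 + 4 = 25
B - C - D - E - F: 18 + 7 + 7 + 12 = 44
B - C - F: 18 + 4 = 22
B - E - F: 7 + 12 = 19
Shortest: 19.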